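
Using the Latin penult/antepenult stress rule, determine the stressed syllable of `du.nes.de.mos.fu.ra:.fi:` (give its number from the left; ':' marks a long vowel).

6

Classical Latin: stress the penult if heavy (long vowel or closed), else the antepenult.
Weights: 5 fu L, 6 ra: H, 7 fi: H.
The penult (syllable 6, ra:) is heavy, so it takes stress.
Stress on syllable 6: du.nes.de.mos.fu.ˈra:.fi:.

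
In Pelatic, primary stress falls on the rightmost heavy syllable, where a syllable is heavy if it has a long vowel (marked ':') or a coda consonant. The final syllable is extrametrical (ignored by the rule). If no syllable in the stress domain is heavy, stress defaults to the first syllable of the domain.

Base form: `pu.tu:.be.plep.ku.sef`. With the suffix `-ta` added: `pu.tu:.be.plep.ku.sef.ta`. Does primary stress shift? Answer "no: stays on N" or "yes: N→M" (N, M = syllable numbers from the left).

yes: 4→6

Base `pu.tu:.be.plep.ku.sef` (6 syllables):
  The final syllable (6, sef) is extrametrical; the stress domain is syllables 1–5.
  Weights: 1 pu L, 2 tu: H, 3 be L, 4 plep H, 5 ku L.
  Heavy syllables in the domain: 2, 4. The rightmost is syllable 4 (plep).
  → primary stress on syllable 4.
Suffixed `pu.tu:.be.plep.ku.sef.ta` (7 syllables):
  The final syllable (7, ta) is extrametrical; the stress domain is syllables 1–6.
  Weights: 1 pu L, 2 tu: H, 3 be L, 4 plep H, 5 ku L, 6 sef H.
  Heavy syllables in the domain: 2, 4, 6. The rightmost is syllable 6 (sef).
  → primary stress on syllable 6.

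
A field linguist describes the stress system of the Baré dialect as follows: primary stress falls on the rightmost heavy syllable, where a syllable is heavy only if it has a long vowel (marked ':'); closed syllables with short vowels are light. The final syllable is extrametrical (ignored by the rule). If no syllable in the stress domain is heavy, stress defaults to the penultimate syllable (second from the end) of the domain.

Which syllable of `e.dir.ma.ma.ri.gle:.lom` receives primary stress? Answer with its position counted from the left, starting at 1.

The final syllable (7, lom) is extrametrical; the stress domain is syllables 1–6.
Weights: 1 e L, 2 dir L, 3 ma L, 4 ma L, 5 ri L, 6 gle: H.
Heavy syllables in the domain: 6. The rightmost is syllable 6 (gle:).
Primary stress: syllable 6 → e.dir.ma.ma.ri.ˈgle:.lom.

6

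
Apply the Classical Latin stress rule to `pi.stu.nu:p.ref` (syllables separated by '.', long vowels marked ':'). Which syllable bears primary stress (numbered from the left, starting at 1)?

Classical Latin: stress the penult if heavy (long vowel or closed), else the antepenult.
Weights: 2 stu L, 3 nu:p H, 4 ref H.
The penult (syllable 3, nu:p) is heavy, so it takes stress.
Stress on syllable 3: pi.stu.ˈnu:p.ref.

3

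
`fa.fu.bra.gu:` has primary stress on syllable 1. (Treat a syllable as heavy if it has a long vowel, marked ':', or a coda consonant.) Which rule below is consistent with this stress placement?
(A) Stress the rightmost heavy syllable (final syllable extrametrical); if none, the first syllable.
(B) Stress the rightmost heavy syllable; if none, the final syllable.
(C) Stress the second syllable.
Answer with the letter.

Rule A → syllable 1 ✓.
Rule B → syllable 4 (observed: 1).
Rule C → syllable 2 (observed: 1).

A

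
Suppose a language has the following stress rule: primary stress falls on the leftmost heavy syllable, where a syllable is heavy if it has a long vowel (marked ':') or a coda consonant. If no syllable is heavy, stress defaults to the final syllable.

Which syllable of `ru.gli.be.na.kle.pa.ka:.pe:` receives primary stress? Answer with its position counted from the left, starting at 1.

7

Weights: 1 ru L, 2 gli L, 3 be L, 4 na L, 5 kle L, 6 pa L, 7 ka: H, 8 pe: H.
Heavy syllables in the domain: 7, 8. The leftmost is syllable 7 (ka:).
Primary stress: syllable 7 → ru.gli.be.na.kle.pa.ˈka:.pe:.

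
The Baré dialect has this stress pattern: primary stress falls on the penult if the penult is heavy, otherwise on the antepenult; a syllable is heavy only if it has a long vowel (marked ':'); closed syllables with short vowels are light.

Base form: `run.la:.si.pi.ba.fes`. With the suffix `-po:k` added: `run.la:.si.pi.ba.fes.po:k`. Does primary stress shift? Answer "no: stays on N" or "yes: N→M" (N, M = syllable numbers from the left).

Base `run.la:.si.pi.ba.fes` (6 syllables):
  Weights: 4 pi L, 5 ba L, 6 fes L.
  The penult (syllable 5, ba) is light, so stress falls on the antepenult (syllable 4, pi).
  → primary stress on syllable 4.
Suffixed `run.la:.si.pi.ba.fes.po:k` (7 syllables):
  Weights: 5 ba L, 6 fes L, 7 po:k H.
  The penult (syllable 6, fes) is light, so stress falls on the antepenult (syllable 5, ba).
  → primary stress on syllable 5.

yes: 4→5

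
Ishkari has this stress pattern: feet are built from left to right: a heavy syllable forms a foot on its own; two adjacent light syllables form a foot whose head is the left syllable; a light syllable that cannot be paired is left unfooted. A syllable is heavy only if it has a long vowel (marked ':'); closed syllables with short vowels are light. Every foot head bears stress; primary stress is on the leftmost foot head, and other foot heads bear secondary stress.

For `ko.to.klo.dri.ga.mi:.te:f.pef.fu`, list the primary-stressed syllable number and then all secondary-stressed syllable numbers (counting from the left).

primary 1, secondary 3, 6, 7, 8

Weights: 1 ko L, 2 to L, 3 klo L, 4 dri L, 5 ga L, 6 mi: H, 7 te:f H, 8 pef L, 9 fu L.
Parse left to right (heavy = foot alone; LL = one foot; stranded L unfooted): (ˈko.to) (ˈklo.dri) ga (ˈmi:) (ˈte:f) (ˈpef.fu).
Foot heads: 1, 3, 6, 7, 8.
Primary stress on the leftmost head = syllable 1.
Secondary stress on 3, 6, 7, 8: ˈko.to.ˌklo.dri.ga.ˌmi:.ˌte:f.ˌpef.fu.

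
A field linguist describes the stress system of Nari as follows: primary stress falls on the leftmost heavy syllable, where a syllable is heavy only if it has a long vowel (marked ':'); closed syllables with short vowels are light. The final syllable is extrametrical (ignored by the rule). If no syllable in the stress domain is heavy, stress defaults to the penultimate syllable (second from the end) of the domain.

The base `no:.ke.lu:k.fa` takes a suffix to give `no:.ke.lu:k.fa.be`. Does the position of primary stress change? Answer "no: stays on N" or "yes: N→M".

no: stays on 1

Base `no:.ke.lu:k.fa` (4 syllables):
  The final syllable (4, fa) is extrametrical; the stress domain is syllables 1–3.
  Weights: 1 no: H, 2 ke L, 3 lu:k H.
  Heavy syllables in the domain: 1, 3. The leftmost is syllable 1 (no:).
  → primary stress on syllable 1.
Suffixed `no:.ke.lu:k.fa.be` (5 syllables):
  The final syllable (5, be) is extrametrical; the stress domain is syllables 1–4.
  Weights: 1 no: H, 2 ke L, 3 lu:k H, 4 fa L.
  Heavy syllables in the domain: 1, 3. The leftmost is syllable 1 (no:).
  → primary stress on syllable 1.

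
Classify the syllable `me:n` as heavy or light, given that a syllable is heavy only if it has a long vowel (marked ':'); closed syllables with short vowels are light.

`me:n`: long vowel, closed (coda /n/). Long vowel → heavy.

heavy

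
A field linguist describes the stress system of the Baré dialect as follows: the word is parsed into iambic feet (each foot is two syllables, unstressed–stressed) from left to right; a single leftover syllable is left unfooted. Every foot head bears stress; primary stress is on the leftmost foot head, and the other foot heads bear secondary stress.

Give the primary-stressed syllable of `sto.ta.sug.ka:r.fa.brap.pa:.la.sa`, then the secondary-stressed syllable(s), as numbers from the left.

Parse left to right into iambic (σˈσ) feet: (sto.ˈta) (sug.ˈka:r) (fa.ˈbrap) (pa:.ˈla) sa. Syllable 9 is left unfooted.
Foot heads (stressed positions): 2, 4, 6, 8.
End Rule Leftmost: primary stress on the leftmost head = syllable 2.
Secondary stress on 4, 6, 8: sto.ˈta.sug.ˌka:r.fa.ˌbrap.pa:.ˌla.sa.

primary 2, secondary 4, 6, 8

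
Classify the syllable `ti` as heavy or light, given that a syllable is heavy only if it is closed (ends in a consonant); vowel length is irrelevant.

`ti`: short vowel, open (no coda). Open (no coda) → light.

light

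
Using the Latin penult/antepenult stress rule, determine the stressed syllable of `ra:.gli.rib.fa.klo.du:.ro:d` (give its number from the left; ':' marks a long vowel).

Classical Latin: stress the penult if heavy (long vowel or closed), else the antepenult.
Weights: 5 klo L, 6 du: H, 7 ro:d H.
The penult (syllable 6, du:) is heavy, so it takes stress.
Stress on syllable 6: ra:.gli.rib.fa.klo.ˈdu:.ro:d.

6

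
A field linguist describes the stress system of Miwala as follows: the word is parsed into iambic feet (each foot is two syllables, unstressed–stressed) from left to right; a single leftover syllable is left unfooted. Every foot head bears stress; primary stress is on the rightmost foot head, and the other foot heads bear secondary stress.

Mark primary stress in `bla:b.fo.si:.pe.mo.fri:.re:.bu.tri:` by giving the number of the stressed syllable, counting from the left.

8

Parse left to right into iambic (σˈσ) feet: (bla:b.ˈfo) (si:.ˈpe) (mo.ˈfri:) (re:.ˈbu) tri:. Syllable 9 is left unfooted.
Foot heads (stressed positions): 2, 4, 6, 8.
End Rule Rightmost: primary stress on the rightmost head = syllable 8.
Primary stress: syllable 8 → bla:b.fo.si:.pe.mo.fri:.re:.ˈbu.tri:.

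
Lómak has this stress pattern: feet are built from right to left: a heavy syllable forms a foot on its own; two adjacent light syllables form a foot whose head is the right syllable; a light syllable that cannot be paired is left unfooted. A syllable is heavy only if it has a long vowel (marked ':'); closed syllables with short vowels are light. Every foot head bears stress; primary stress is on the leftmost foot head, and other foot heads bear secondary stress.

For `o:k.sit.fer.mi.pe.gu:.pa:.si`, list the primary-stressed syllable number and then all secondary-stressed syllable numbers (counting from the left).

primary 1, secondary 3, 5, 6, 7

Weights: 1 o:k H, 2 sit L, 3 fer L, 4 mi L, 5 pe L, 6 gu: H, 7 pa: H, 8 si L.
Parse right to left (heavy = foot alone; LL = one foot; stranded L unfooted): (ˈo:k) (sit.ˈfer) (mi.ˈpe) (ˈgu:) (ˈpa:) si.
Foot heads: 1, 3, 5, 6, 7.
Primary stress on the leftmost head = syllable 1.
Secondary stress on 3, 5, 6, 7: ˈo:k.sit.ˌfer.mi.ˌpe.ˌgu:.ˌpa:.si.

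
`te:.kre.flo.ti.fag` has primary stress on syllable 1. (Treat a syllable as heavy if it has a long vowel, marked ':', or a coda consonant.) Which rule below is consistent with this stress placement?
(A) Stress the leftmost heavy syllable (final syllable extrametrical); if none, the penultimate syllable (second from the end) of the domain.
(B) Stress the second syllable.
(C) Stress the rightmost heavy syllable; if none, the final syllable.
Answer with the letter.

A

Rule A → syllable 1 ✓.
Rule B → syllable 2 (observed: 1).
Rule C → syllable 5 (observed: 1).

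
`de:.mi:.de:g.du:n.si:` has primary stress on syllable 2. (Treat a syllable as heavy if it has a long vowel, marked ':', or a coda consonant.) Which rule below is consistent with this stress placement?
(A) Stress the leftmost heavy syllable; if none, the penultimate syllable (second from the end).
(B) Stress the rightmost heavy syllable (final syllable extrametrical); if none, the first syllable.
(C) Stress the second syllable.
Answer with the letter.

C

Rule A → syllable 1 (observed: 2).
Rule B → syllable 4 (observed: 2).
Rule C → syllable 2 ✓.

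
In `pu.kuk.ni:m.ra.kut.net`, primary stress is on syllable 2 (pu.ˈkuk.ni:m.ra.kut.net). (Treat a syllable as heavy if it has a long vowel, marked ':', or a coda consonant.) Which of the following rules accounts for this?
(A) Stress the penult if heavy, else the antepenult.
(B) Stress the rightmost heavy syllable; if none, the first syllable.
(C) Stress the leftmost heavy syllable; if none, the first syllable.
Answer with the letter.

C

Rule A → syllable 5 (observed: 2).
Rule B → syllable 6 (observed: 2).
Rule C → syllable 2 ✓.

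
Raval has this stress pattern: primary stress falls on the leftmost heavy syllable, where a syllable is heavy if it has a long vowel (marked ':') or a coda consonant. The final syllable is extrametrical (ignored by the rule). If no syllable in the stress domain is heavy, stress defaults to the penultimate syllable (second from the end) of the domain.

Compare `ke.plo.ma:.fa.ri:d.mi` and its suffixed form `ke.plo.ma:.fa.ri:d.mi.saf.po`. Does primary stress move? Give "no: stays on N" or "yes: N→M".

Base `ke.plo.ma:.fa.ri:d.mi` (6 syllables):
  The final syllable (6, mi) is extrametrical; the stress domain is syllables 1–5.
  Weights: 1 ke L, 2 plo L, 3 ma: H, 4 fa L, 5 ri:d H.
  Heavy syllables in the domain: 3, 5. The leftmost is syllable 3 (ma:).
  → primary stress on syllable 3.
Suffixed `ke.plo.ma:.fa.ri:d.mi.saf.po` (8 syllables):
  The final syllable (8, po) is extrametrical; the stress domain is syllables 1–7.
  Weights: 1 ke L, 2 plo L, 3 ma: H, 4 fa L, 5 ri:d H, 6 mi L, 7 saf H.
  Heavy syllables in the domain: 3, 5, 7. The leftmost is syllable 3 (ma:).
  → primary stress on syllable 3.

no: stays on 3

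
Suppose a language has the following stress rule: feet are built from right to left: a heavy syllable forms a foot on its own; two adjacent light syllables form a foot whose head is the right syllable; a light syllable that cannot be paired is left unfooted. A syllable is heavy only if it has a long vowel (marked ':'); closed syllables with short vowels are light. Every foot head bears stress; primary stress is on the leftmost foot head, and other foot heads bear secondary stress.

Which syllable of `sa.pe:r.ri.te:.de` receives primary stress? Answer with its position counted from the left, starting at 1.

2

Weights: 1 sa L, 2 pe:r H, 3 ri L, 4 te: H, 5 de L.
Parse right to left (heavy = foot alone; LL = one foot; stranded L unfooted): sa (ˈpe:r) ri (ˈte:) de.
Foot heads: 2, 4.
Primary stress on the leftmost head = syllable 2.
Primary stress: syllable 2 → sa.ˈpe:r.ri.te:.de.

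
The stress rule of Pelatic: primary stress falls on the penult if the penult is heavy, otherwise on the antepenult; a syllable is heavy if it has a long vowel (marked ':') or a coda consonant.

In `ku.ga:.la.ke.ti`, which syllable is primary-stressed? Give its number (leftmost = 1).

3

Weights: 3 la L, 4 ke L, 5 ti L.
The penult (syllable 4, ke) is light, so stress falls on the antepenult (syllable 3, la).
Primary stress: syllable 3 → ku.ga:.ˈla.ke.ti.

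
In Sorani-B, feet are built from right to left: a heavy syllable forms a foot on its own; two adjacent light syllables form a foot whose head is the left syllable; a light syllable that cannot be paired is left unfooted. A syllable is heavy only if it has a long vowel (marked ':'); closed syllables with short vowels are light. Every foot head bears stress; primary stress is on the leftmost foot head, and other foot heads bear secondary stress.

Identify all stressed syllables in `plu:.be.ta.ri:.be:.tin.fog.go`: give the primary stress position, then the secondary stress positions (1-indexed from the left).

Weights: 1 plu: H, 2 be L, 3 ta L, 4 ri: H, 5 be: H, 6 tin L, 7 fog L, 8 go L.
Parse right to left (heavy = foot alone; LL = one foot; stranded L unfooted): (ˈplu:) (ˈbe.ta) (ˈri:) (ˈbe:) tin (ˈfog.go).
Foot heads: 1, 2, 4, 5, 7.
Primary stress on the leftmost head = syllable 1.
Secondary stress on 2, 4, 5, 7: ˈplu:.ˌbe.ta.ˌri:.ˌbe:.tin.ˌfog.go.

primary 1, secondary 2, 4, 5, 7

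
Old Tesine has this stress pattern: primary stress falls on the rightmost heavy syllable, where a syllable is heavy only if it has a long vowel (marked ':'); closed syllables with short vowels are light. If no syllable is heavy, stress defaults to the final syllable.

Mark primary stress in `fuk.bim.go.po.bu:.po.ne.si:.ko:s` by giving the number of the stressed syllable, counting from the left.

Weights: 1 fuk L, 2 bim L, 3 go L, 4 po L, 5 bu: H, 6 po L, 7 ne L, 8 si: H, 9 ko:s H.
Heavy syllables in the domain: 5, 8, 9. The rightmost is syllable 9 (ko:s).
Primary stress: syllable 9 → fuk.bim.go.po.bu:.po.ne.si:.ˈko:s.

9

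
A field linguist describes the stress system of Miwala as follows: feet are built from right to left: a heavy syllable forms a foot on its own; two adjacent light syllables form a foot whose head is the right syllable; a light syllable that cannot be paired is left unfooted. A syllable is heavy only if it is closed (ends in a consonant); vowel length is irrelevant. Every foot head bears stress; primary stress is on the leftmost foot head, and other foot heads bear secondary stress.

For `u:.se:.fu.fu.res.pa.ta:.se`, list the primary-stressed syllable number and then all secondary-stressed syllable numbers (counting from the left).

primary 2, secondary 4, 5, 8

Weights: 1 u: L, 2 se: L, 3 fu L, 4 fu L, 5 res H, 6 pa L, 7 ta: L, 8 se L.
Parse right to left (heavy = foot alone; LL = one foot; stranded L unfooted): (u:.ˈse:) (fu.ˈfu) (ˈres) pa (ta:.ˈse).
Foot heads: 2, 4, 5, 8.
Primary stress on the leftmost head = syllable 2.
Secondary stress on 4, 5, 8: u:.ˈse:.fu.ˌfu.ˌres.pa.ta:.ˌse.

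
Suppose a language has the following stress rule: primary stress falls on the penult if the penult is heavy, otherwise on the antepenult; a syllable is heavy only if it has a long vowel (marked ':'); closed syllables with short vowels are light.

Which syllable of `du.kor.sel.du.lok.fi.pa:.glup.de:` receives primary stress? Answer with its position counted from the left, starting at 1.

7

Weights: 7 pa: H, 8 glup L, 9 de: H.
The penult (syllable 8, glup) is light, so stress falls on the antepenult (syllable 7, pa:).
Primary stress: syllable 7 → du.kor.sel.du.lok.fi.ˈpa:.glup.de:.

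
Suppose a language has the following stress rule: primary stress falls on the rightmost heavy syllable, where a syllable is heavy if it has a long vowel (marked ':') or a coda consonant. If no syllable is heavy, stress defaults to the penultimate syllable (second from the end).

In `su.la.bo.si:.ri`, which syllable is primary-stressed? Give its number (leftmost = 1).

4

Weights: 1 su L, 2 la L, 3 bo L, 4 si: H, 5 ri L.
Heavy syllables in the domain: 4. The rightmost is syllable 4 (si:).
Primary stress: syllable 4 → su.la.bo.ˈsi:.ri.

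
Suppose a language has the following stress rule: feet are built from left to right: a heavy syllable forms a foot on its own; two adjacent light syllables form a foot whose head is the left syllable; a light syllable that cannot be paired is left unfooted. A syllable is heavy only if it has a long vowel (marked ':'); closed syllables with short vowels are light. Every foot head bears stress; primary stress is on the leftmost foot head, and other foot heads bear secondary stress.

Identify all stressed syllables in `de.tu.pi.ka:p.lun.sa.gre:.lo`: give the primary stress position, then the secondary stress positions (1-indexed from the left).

primary 1, secondary 4, 5, 7

Weights: 1 de L, 2 tu L, 3 pi L, 4 ka:p H, 5 lun L, 6 sa L, 7 gre: H, 8 lo L.
Parse left to right (heavy = foot alone; LL = one foot; stranded L unfooted): (ˈde.tu) pi (ˈka:p) (ˈlun.sa) (ˈgre:) lo.
Foot heads: 1, 4, 5, 7.
Primary stress on the leftmost head = syllable 1.
Secondary stress on 4, 5, 7: ˈde.tu.pi.ˌka:p.ˌlun.sa.ˌgre:.lo.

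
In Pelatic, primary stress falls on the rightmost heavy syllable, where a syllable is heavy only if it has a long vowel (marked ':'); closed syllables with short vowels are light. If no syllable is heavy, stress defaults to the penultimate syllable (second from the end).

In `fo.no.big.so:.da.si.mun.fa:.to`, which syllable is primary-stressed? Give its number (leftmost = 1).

8

Weights: 1 fo L, 2 no L, 3 big L, 4 so: H, 5 da L, 6 si L, 7 mun L, 8 fa: H, 9 to L.
Heavy syllables in the domain: 4, 8. The rightmost is syllable 8 (fa:).
Primary stress: syllable 8 → fo.no.big.so:.da.si.mun.ˈfa:.to.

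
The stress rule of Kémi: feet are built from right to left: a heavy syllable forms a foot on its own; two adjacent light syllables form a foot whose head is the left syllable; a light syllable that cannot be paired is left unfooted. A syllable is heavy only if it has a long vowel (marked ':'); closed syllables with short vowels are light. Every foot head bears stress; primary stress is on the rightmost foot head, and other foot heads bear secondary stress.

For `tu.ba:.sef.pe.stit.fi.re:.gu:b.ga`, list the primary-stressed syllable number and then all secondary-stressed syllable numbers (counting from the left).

primary 8, secondary 2, 3, 5, 7

Weights: 1 tu L, 2 ba: H, 3 sef L, 4 pe L, 5 stit L, 6 fi L, 7 re: H, 8 gu:b H, 9 ga L.
Parse right to left (heavy = foot alone; LL = one foot; stranded L unfooted): tu (ˈba:) (ˈsef.pe) (ˈstit.fi) (ˈre:) (ˈgu:b) ga.
Foot heads: 2, 3, 5, 7, 8.
Primary stress on the rightmost head = syllable 8.
Secondary stress on 2, 3, 5, 7: tu.ˌba:.ˌsef.pe.ˌstit.fi.ˌre:.ˈgu:b.ga.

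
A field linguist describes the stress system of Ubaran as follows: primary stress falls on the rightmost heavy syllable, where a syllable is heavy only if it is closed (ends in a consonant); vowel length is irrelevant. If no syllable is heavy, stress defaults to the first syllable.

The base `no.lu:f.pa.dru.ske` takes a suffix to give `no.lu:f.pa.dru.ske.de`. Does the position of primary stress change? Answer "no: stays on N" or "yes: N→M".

no: stays on 2

Base `no.lu:f.pa.dru.ske` (5 syllables):
  Weights: 1 no L, 2 lu:f H, 3 pa L, 4 dru L, 5 ske L.
  Heavy syllables in the domain: 2. The rightmost is syllable 2 (lu:f).
  → primary stress on syllable 2.
Suffixed `no.lu:f.pa.dru.ske.de` (6 syllables):
  Weights: 1 no L, 2 lu:f H, 3 pa L, 4 dru L, 5 ske L, 6 de L.
  Heavy syllables in the domain: 2. The rightmost is syllable 2 (lu:f).
  → primary stress on syllable 2.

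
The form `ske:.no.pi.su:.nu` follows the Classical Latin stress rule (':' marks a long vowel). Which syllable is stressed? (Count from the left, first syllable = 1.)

4

Classical Latin: stress the penult if heavy (long vowel or closed), else the antepenult.
Weights: 3 pi L, 4 su: H, 5 nu L.
The penult (syllable 4, su:) is heavy, so it takes stress.
Stress on syllable 4: ske:.no.pi.ˈsu:.nu.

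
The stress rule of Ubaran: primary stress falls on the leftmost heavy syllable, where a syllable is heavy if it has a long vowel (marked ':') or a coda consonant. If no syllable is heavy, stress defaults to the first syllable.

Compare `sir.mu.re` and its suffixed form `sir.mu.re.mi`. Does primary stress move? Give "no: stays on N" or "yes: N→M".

Base `sir.mu.re` (3 syllables):
  Weights: 1 sir H, 2 mu L, 3 re L.
  Heavy syllables in the domain: 1. The leftmost is syllable 1 (sir).
  → primary stress on syllable 1.
Suffixed `sir.mu.re.mi` (4 syllables):
  Weights: 1 sir H, 2 mu L, 3 re L, 4 mi L.
  Heavy syllables in the domain: 1. The leftmost is syllable 1 (sir).
  → primary stress on syllable 1.

no: stays on 1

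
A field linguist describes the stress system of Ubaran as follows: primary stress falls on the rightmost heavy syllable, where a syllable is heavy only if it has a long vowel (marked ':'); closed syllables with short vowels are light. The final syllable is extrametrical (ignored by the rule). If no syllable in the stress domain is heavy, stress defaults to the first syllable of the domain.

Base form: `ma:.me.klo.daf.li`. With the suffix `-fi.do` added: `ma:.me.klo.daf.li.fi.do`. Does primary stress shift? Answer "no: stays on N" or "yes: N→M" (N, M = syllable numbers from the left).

Base `ma:.me.klo.daf.li` (5 syllables):
  The final syllable (5, li) is extrametrical; the stress domain is syllables 1–4.
  Weights: 1 ma: H, 2 me L, 3 klo L, 4 daf L.
  Heavy syllables in the domain: 1. The rightmost is syllable 1 (ma:).
  → primary stress on syllable 1.
Suffixed `ma:.me.klo.daf.li.fi.do` (7 syllables):
  The final syllable (7, do) is extrametrical; the stress domain is syllables 1–6.
  Weights: 1 ma: H, 2 me L, 3 klo L, 4 daf L, 5 li L, 6 fi L.
  Heavy syllables in the domain: 1. The rightmost is syllable 1 (ma:).
  → primary stress on syllable 1.

no: stays on 1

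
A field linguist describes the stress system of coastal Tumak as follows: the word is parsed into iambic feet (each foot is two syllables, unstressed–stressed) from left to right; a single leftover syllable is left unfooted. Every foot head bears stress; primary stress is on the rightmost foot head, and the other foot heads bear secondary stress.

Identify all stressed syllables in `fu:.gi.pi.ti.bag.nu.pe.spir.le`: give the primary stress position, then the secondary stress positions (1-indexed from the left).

primary 8, secondary 2, 4, 6

Parse left to right into iambic (σˈσ) feet: (fu:.ˈgi) (pi.ˈti) (bag.ˈnu) (pe.ˈspir) le. Syllable 9 is left unfooted.
Foot heads (stressed positions): 2, 4, 6, 8.
End Rule Rightmost: primary stress on the rightmost head = syllable 8.
Secondary stress on 2, 4, 6: fu:.ˌgi.pi.ˌti.bag.ˌnu.pe.ˈspir.le.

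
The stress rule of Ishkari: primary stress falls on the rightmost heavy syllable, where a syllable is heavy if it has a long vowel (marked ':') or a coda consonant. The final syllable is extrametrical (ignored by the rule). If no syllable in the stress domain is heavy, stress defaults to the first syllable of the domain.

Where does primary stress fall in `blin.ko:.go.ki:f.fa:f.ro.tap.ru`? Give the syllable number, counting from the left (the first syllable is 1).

The final syllable (8, ru) is extrametrical; the stress domain is syllables 1–7.
Weights: 1 blin H, 2 ko: H, 3 go L, 4 ki:f H, 5 fa:f H, 6 ro L, 7 tap H.
Heavy syllables in the domain: 1, 2, 4, 5, 7. The rightmost is syllable 7 (tap).
Primary stress: syllable 7 → blin.ko:.go.ki:f.fa:f.ro.ˈtap.ru.

7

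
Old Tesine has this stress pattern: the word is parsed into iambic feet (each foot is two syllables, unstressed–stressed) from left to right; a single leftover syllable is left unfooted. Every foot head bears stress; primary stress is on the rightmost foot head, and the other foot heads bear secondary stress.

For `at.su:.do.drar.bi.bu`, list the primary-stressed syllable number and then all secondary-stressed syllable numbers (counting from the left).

primary 6, secondary 2, 4

Parse left to right into iambic (σˈσ) feet: (at.ˈsu:) (do.ˈdrar) (bi.ˈbu).
Foot heads (stressed positions): 2, 4, 6.
End Rule Rightmost: primary stress on the rightmost head = syllable 6.
Secondary stress on 2, 4: at.ˌsu:.do.ˌdrar.bi.ˈbu.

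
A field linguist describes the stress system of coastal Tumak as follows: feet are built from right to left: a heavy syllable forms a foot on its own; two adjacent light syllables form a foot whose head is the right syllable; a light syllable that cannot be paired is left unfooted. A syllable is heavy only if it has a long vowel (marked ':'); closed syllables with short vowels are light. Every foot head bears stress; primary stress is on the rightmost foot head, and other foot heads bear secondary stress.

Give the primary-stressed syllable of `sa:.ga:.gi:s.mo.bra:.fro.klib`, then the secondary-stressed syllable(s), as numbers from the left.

Weights: 1 sa: H, 2 ga: H, 3 gi:s H, 4 mo L, 5 bra: H, 6 fro L, 7 klib L.
Parse right to left (heavy = foot alone; LL = one foot; stranded L unfooted): (ˈsa:) (ˈga:) (ˈgi:s) mo (ˈbra:) (fro.ˈklib).
Foot heads: 1, 2, 3, 5, 7.
Primary stress on the rightmost head = syllable 7.
Secondary stress on 1, 2, 3, 5: ˌsa:.ˌga:.ˌgi:s.mo.ˌbra:.fro.ˈklib.

primary 7, secondary 1, 2, 3, 5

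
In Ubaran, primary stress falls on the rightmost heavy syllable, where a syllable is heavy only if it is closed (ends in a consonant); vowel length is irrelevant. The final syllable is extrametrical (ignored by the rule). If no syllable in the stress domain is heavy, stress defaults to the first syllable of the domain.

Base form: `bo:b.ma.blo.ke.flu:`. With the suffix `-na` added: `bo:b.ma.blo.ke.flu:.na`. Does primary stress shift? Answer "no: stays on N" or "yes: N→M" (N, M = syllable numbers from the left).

Base `bo:b.ma.blo.ke.flu:` (5 syllables):
  The final syllable (5, flu:) is extrametrical; the stress domain is syllables 1–4.
  Weights: 1 bo:b H, 2 ma L, 3 blo L, 4 ke L.
  Heavy syllables in the domain: 1. The rightmost is syllable 1 (bo:b).
  → primary stress on syllable 1.
Suffixed `bo:b.ma.blo.ke.flu:.na` (6 syllables):
  The final syllable (6, na) is extrametrical; the stress domain is syllables 1–5.
  Weights: 1 bo:b H, 2 ma L, 3 blo L, 4 ke L, 5 flu: L.
  Heavy syllables in the domain: 1. The rightmost is syllable 1 (bo:b).
  → primary stress on syllable 1.

no: stays on 1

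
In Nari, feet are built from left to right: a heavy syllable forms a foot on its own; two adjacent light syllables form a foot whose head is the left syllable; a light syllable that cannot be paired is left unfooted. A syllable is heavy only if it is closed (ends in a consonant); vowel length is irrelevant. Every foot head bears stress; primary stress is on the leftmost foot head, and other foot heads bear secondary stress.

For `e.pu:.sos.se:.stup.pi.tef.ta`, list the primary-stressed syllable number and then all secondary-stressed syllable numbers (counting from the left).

Weights: 1 e L, 2 pu: L, 3 sos H, 4 se: L, 5 stup H, 6 pi L, 7 tef H, 8 ta L.
Parse left to right (heavy = foot alone; LL = one foot; stranded L unfooted): (ˈe.pu:) (ˈsos) se: (ˈstup) pi (ˈtef) ta.
Foot heads: 1, 3, 5, 7.
Primary stress on the leftmost head = syllable 1.
Secondary stress on 3, 5, 7: ˈe.pu:.ˌsos.se:.ˌstup.pi.ˌtef.ta.

primary 1, secondary 3, 5, 7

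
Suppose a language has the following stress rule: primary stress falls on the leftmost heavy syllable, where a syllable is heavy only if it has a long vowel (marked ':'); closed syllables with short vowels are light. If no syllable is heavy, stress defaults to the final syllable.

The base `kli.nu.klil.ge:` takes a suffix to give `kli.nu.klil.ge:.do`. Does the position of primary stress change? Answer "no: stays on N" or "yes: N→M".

Base `kli.nu.klil.ge:` (4 syllables):
  Weights: 1 kli L, 2 nu L, 3 klil L, 4 ge: H.
  Heavy syllables in the domain: 4. The leftmost is syllable 4 (ge:).
  → primary stress on syllable 4.
Suffixed `kli.nu.klil.ge:.do` (5 syllables):
  Weights: 1 kli L, 2 nu L, 3 klil L, 4 ge: H, 5 do L.
  Heavy syllables in the domain: 4. The leftmost is syllable 4 (ge:).
  → primary stress on syllable 4.

no: stays on 4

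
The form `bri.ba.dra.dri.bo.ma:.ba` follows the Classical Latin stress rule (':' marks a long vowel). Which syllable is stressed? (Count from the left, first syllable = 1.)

Classical Latin: stress the penult if heavy (long vowel or closed), else the antepenult.
Weights: 5 bo L, 6 ma: H, 7 ba L.
The penult (syllable 6, ma:) is heavy, so it takes stress.
Stress on syllable 6: bri.ba.dra.dri.bo.ˈma:.ba.

6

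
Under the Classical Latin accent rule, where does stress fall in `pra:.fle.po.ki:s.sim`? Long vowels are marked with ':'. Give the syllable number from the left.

Classical Latin: stress the penult if heavy (long vowel or closed), else the antepenult.
Weights: 3 po L, 4 ki:s H, 5 sim H.
The penult (syllable 4, ki:s) is heavy, so it takes stress.
Stress on syllable 4: pra:.fle.po.ˈki:s.sim.

4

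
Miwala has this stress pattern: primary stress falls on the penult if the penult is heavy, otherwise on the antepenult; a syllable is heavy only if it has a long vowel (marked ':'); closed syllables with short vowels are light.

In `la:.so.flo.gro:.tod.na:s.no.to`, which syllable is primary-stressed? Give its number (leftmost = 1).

6

Weights: 6 na:s H, 7 no L, 8 to L.
The penult (syllable 7, no) is light, so stress falls on the antepenult (syllable 6, na:s).
Primary stress: syllable 6 → la:.so.flo.gro:.tod.ˈna:s.no.to.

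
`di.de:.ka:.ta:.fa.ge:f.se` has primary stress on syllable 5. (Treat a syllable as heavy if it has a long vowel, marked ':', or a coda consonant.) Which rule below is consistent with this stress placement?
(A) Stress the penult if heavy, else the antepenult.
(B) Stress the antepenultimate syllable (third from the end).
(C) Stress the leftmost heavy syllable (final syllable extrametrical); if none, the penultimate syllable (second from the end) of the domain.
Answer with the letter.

Rule A → syllable 6 (observed: 5).
Rule B → syllable 5 ✓.
Rule C → syllable 2 (observed: 5).

B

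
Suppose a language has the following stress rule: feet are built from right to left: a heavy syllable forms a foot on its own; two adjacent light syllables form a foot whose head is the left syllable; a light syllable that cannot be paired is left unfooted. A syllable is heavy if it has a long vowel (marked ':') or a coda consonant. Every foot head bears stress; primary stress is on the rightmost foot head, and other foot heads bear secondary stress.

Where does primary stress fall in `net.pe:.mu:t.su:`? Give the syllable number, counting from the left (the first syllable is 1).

Weights: 1 net H, 2 pe: H, 3 mu:t H, 4 su: H.
Parse right to left (heavy = foot alone; LL = one foot; stranded L unfooted): (ˈnet) (ˈpe:) (ˈmu:t) (ˈsu:).
Foot heads: 1, 2, 3, 4.
Primary stress on the rightmost head = syllable 4.
Primary stress: syllable 4 → net.pe:.mu:t.ˈsu:.

4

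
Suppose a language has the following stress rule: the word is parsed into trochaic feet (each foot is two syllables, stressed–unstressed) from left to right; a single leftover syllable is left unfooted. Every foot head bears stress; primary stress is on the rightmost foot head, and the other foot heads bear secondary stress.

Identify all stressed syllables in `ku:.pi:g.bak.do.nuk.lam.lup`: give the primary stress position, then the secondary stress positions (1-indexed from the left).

Parse left to right into trochaic (ˈσσ) feet: (ˈku:.pi:g) (ˈbak.do) (ˈnuk.lam) lup. Syllable 7 is left unfooted.
Foot heads (stressed positions): 1, 3, 5.
End Rule Rightmost: primary stress on the rightmost head = syllable 5.
Secondary stress on 1, 3: ˌku:.pi:g.ˌbak.do.ˈnuk.lam.lup.

primary 5, secondary 1, 3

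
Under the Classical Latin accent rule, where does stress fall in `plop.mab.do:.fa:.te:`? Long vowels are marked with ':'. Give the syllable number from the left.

Classical Latin: stress the penult if heavy (long vowel or closed), else the antepenult.
Weights: 3 do: H, 4 fa: H, 5 te: H.
The penult (syllable 4, fa:) is heavy, so it takes stress.
Stress on syllable 4: plop.mab.do:.ˈfa:.te:.

4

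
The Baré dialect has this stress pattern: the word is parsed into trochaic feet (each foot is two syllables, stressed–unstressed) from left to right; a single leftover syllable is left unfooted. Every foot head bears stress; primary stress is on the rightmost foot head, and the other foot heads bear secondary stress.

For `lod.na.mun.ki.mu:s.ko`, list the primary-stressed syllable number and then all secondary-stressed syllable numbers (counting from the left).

primary 5, secondary 1, 3

Parse left to right into trochaic (ˈσσ) feet: (ˈlod.na) (ˈmun.ki) (ˈmu:s.ko).
Foot heads (stressed positions): 1, 3, 5.
End Rule Rightmost: primary stress on the rightmost head = syllable 5.
Secondary stress on 1, 3: ˌlod.na.ˌmun.ki.ˈmu:s.ko.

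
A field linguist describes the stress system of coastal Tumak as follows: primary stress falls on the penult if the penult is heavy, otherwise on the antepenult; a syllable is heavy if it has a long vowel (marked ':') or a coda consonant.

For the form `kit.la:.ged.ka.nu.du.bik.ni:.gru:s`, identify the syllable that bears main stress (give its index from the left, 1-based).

Weights: 7 bik H, 8 ni: H, 9 gru:s H.
The penult (syllable 8, ni:) is heavy, so it takes stress.
Primary stress: syllable 8 → kit.la:.ged.ka.nu.du.bik.ˈni:.gru:s.

8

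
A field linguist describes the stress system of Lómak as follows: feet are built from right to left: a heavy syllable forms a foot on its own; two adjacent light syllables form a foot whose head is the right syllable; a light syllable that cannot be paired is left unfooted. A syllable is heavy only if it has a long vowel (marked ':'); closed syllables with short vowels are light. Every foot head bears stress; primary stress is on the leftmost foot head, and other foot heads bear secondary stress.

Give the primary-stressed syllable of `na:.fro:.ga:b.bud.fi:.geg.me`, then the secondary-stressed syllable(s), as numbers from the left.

primary 1, secondary 2, 3, 5, 7

Weights: 1 na: H, 2 fro: H, 3 ga:b H, 4 bud L, 5 fi: H, 6 geg L, 7 me L.
Parse right to left (heavy = foot alone; LL = one foot; stranded L unfooted): (ˈna:) (ˈfro:) (ˈga:b) bud (ˈfi:) (geg.ˈme).
Foot heads: 1, 2, 3, 5, 7.
Primary stress on the leftmost head = syllable 1.
Secondary stress on 2, 3, 5, 7: ˈna:.ˌfro:.ˌga:b.bud.ˌfi:.geg.ˌme.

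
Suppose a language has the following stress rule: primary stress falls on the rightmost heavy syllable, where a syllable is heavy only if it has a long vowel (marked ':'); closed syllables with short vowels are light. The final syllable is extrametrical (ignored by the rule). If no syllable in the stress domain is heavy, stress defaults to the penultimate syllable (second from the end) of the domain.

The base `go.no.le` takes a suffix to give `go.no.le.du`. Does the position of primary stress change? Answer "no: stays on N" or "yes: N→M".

yes: 1→2

Base `go.no.le` (3 syllables):
  The final syllable (3, le) is extrametrical; the stress domain is syllables 1–2.
  Weights: 1 go L, 2 no L.
  No heavy syllable in the domain; default to the penultimate syllable (second from the end) of the domain = syllable 1.
  → primary stress on syllable 1.
Suffixed `go.no.le.du` (4 syllables):
  The final syllable (4, du) is extrametrical; the stress domain is syllables 1–3.
  Weights: 1 go L, 2 no L, 3 le L.
  No heavy syllable in the domain; default to the penultimate syllable (second from the end) of the domain = syllable 2.
  → primary stress on syllable 2.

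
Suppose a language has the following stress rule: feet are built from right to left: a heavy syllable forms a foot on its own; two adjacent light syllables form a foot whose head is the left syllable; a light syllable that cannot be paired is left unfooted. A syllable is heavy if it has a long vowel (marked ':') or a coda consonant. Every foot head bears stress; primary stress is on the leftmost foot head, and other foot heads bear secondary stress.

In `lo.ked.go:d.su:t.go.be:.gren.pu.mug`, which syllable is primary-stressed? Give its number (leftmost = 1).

Weights: 1 lo L, 2 ked H, 3 go:d H, 4 su:t H, 5 go L, 6 be: H, 7 gren H, 8 pu L, 9 mug H.
Parse right to left (heavy = foot alone; LL = one foot; stranded L unfooted): lo (ˈked) (ˈgo:d) (ˈsu:t) go (ˈbe:) (ˈgren) pu (ˈmug).
Foot heads: 2, 3, 4, 6, 7, 9.
Primary stress on the leftmost head = syllable 2.
Primary stress: syllable 2 → lo.ˈked.go:d.su:t.go.be:.gren.pu.mug.

2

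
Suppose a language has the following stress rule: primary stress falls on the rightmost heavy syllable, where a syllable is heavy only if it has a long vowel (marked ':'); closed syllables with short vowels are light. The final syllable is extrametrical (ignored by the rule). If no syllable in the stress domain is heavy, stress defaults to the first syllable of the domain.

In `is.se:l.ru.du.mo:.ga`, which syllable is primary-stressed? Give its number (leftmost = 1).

The final syllable (6, ga) is extrametrical; the stress domain is syllables 1–5.
Weights: 1 is L, 2 se:l H, 3 ru L, 4 du L, 5 mo: H.
Heavy syllables in the domain: 2, 5. The rightmost is syllable 5 (mo:).
Primary stress: syllable 5 → is.se:l.ru.du.ˈmo:.ga.

5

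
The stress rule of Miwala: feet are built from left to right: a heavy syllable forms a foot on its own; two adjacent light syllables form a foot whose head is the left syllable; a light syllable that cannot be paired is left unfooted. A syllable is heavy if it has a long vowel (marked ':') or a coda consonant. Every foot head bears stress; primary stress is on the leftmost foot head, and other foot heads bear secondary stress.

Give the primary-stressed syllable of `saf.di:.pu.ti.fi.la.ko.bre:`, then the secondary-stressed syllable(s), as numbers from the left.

Weights: 1 saf H, 2 di: H, 3 pu L, 4 ti L, 5 fi L, 6 la L, 7 ko L, 8 bre: H.
Parse left to right (heavy = foot alone; LL = one foot; stranded L unfooted): (ˈsaf) (ˈdi:) (ˈpu.ti) (ˈfi.la) ko (ˈbre:).
Foot heads: 1, 2, 3, 5, 8.
Primary stress on the leftmost head = syllable 1.
Secondary stress on 2, 3, 5, 8: ˈsaf.ˌdi:.ˌpu.ti.ˌfi.la.ko.ˌbre:.

primary 1, secondary 2, 3, 5, 8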